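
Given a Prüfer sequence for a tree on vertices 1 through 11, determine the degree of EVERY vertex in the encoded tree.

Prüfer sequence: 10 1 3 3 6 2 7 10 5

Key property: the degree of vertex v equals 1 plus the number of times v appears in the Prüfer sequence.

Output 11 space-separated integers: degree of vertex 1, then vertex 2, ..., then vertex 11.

p_1 = 10: count[10] becomes 1
p_2 = 1: count[1] becomes 1
p_3 = 3: count[3] becomes 1
p_4 = 3: count[3] becomes 2
p_5 = 6: count[6] becomes 1
p_6 = 2: count[2] becomes 1
p_7 = 7: count[7] becomes 1
p_8 = 10: count[10] becomes 2
p_9 = 5: count[5] becomes 1
Degrees (1 + count): deg[1]=1+1=2, deg[2]=1+1=2, deg[3]=1+2=3, deg[4]=1+0=1, deg[5]=1+1=2, deg[6]=1+1=2, deg[7]=1+1=2, deg[8]=1+0=1, deg[9]=1+0=1, deg[10]=1+2=3, deg[11]=1+0=1

Answer: 2 2 3 1 2 2 2 1 1 3 1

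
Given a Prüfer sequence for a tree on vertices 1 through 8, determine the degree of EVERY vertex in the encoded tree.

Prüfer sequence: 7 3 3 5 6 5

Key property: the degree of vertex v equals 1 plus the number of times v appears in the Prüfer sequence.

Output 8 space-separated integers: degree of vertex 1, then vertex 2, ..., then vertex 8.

p_1 = 7: count[7] becomes 1
p_2 = 3: count[3] becomes 1
p_3 = 3: count[3] becomes 2
p_4 = 5: count[5] becomes 1
p_5 = 6: count[6] becomes 1
p_6 = 5: count[5] becomes 2
Degrees (1 + count): deg[1]=1+0=1, deg[2]=1+0=1, deg[3]=1+2=3, deg[4]=1+0=1, deg[5]=1+2=3, deg[6]=1+1=2, deg[7]=1+1=2, deg[8]=1+0=1

Answer: 1 1 3 1 3 2 2 1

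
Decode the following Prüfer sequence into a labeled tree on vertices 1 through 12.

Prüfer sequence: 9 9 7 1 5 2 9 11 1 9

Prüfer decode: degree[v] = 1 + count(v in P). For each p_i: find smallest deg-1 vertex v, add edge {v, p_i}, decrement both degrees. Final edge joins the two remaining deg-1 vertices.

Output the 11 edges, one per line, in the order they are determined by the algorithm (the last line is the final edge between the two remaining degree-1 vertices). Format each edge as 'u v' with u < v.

Initial degrees: {1:3, 2:2, 3:1, 4:1, 5:2, 6:1, 7:2, 8:1, 9:5, 10:1, 11:2, 12:1}
Step 1: smallest deg-1 vertex = 3, p_1 = 9. Add edge {3,9}. Now deg[3]=0, deg[9]=4.
Step 2: smallest deg-1 vertex = 4, p_2 = 9. Add edge {4,9}. Now deg[4]=0, deg[9]=3.
Step 3: smallest deg-1 vertex = 6, p_3 = 7. Add edge {6,7}. Now deg[6]=0, deg[7]=1.
Step 4: smallest deg-1 vertex = 7, p_4 = 1. Add edge {1,7}. Now deg[7]=0, deg[1]=2.
Step 5: smallest deg-1 vertex = 8, p_5 = 5. Add edge {5,8}. Now deg[8]=0, deg[5]=1.
Step 6: smallest deg-1 vertex = 5, p_6 = 2. Add edge {2,5}. Now deg[5]=0, deg[2]=1.
Step 7: smallest deg-1 vertex = 2, p_7 = 9. Add edge {2,9}. Now deg[2]=0, deg[9]=2.
Step 8: smallest deg-1 vertex = 10, p_8 = 11. Add edge {10,11}. Now deg[10]=0, deg[11]=1.
Step 9: smallest deg-1 vertex = 11, p_9 = 1. Add edge {1,11}. Now deg[11]=0, deg[1]=1.
Step 10: smallest deg-1 vertex = 1, p_10 = 9. Add edge {1,9}. Now deg[1]=0, deg[9]=1.
Final: two remaining deg-1 vertices are 9, 12. Add edge {9,12}.

Answer: 3 9
4 9
6 7
1 7
5 8
2 5
2 9
10 11
1 11
1 9
9 12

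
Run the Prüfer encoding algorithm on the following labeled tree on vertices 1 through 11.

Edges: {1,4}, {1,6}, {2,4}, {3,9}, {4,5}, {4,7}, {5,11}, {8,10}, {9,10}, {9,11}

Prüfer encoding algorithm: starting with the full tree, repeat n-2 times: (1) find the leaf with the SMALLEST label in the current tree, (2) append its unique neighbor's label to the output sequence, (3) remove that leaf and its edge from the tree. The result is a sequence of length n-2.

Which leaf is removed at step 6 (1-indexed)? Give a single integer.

Answer: 4

Derivation:
Step 1: current leaves = {2,3,6,7,8}. Remove leaf 2 (neighbor: 4).
Step 2: current leaves = {3,6,7,8}. Remove leaf 3 (neighbor: 9).
Step 3: current leaves = {6,7,8}. Remove leaf 6 (neighbor: 1).
Step 4: current leaves = {1,7,8}. Remove leaf 1 (neighbor: 4).
Step 5: current leaves = {7,8}. Remove leaf 7 (neighbor: 4).
Step 6: current leaves = {4,8}. Remove leaf 4 (neighbor: 5).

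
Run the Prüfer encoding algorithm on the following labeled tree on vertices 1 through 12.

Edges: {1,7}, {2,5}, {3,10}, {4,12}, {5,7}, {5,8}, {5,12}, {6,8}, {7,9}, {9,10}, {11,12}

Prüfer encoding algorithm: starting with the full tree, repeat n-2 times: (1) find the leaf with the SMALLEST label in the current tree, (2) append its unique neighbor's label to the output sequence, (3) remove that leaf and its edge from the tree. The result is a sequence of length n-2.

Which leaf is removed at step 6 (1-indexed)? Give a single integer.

Step 1: current leaves = {1,2,3,4,6,11}. Remove leaf 1 (neighbor: 7).
Step 2: current leaves = {2,3,4,6,11}. Remove leaf 2 (neighbor: 5).
Step 3: current leaves = {3,4,6,11}. Remove leaf 3 (neighbor: 10).
Step 4: current leaves = {4,6,10,11}. Remove leaf 4 (neighbor: 12).
Step 5: current leaves = {6,10,11}. Remove leaf 6 (neighbor: 8).
Step 6: current leaves = {8,10,11}. Remove leaf 8 (neighbor: 5).

Answer: 8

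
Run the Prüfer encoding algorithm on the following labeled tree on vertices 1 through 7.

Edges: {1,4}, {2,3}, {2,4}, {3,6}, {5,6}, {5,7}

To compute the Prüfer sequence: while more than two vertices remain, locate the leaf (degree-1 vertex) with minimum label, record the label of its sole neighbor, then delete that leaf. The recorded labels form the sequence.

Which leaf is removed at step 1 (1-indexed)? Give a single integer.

Step 1: current leaves = {1,7}. Remove leaf 1 (neighbor: 4).

Answer: 1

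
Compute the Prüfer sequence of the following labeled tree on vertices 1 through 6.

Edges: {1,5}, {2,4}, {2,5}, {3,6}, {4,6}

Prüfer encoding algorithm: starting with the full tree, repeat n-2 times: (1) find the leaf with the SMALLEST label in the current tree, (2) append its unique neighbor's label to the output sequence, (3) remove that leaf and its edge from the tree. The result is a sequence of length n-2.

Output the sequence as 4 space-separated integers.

Answer: 5 6 2 4

Derivation:
Step 1: leaves = {1,3}. Remove smallest leaf 1, emit neighbor 5.
Step 2: leaves = {3,5}. Remove smallest leaf 3, emit neighbor 6.
Step 3: leaves = {5,6}. Remove smallest leaf 5, emit neighbor 2.
Step 4: leaves = {2,6}. Remove smallest leaf 2, emit neighbor 4.
Done: 2 vertices remain (4, 6). Sequence = [5 6 2 4]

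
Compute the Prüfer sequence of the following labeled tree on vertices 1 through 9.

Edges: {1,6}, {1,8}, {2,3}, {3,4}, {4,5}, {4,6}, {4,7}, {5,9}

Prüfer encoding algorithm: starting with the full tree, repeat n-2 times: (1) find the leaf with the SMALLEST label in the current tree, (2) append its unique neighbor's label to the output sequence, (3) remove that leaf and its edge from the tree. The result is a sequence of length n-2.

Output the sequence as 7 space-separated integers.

Step 1: leaves = {2,7,8,9}. Remove smallest leaf 2, emit neighbor 3.
Step 2: leaves = {3,7,8,9}. Remove smallest leaf 3, emit neighbor 4.
Step 3: leaves = {7,8,9}. Remove smallest leaf 7, emit neighbor 4.
Step 4: leaves = {8,9}. Remove smallest leaf 8, emit neighbor 1.
Step 5: leaves = {1,9}. Remove smallest leaf 1, emit neighbor 6.
Step 6: leaves = {6,9}. Remove smallest leaf 6, emit neighbor 4.
Step 7: leaves = {4,9}. Remove smallest leaf 4, emit neighbor 5.
Done: 2 vertices remain (5, 9). Sequence = [3 4 4 1 6 4 5]

Answer: 3 4 4 1 6 4 5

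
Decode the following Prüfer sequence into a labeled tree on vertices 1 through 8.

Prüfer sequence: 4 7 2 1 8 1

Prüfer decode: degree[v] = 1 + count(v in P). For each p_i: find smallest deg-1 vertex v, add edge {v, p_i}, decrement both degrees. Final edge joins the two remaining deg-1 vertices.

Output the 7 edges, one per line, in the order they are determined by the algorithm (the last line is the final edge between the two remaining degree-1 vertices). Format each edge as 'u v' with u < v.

Initial degrees: {1:3, 2:2, 3:1, 4:2, 5:1, 6:1, 7:2, 8:2}
Step 1: smallest deg-1 vertex = 3, p_1 = 4. Add edge {3,4}. Now deg[3]=0, deg[4]=1.
Step 2: smallest deg-1 vertex = 4, p_2 = 7. Add edge {4,7}. Now deg[4]=0, deg[7]=1.
Step 3: smallest deg-1 vertex = 5, p_3 = 2. Add edge {2,5}. Now deg[5]=0, deg[2]=1.
Step 4: smallest deg-1 vertex = 2, p_4 = 1. Add edge {1,2}. Now deg[2]=0, deg[1]=2.
Step 5: smallest deg-1 vertex = 6, p_5 = 8. Add edge {6,8}. Now deg[6]=0, deg[8]=1.
Step 6: smallest deg-1 vertex = 7, p_6 = 1. Add edge {1,7}. Now deg[7]=0, deg[1]=1.
Final: two remaining deg-1 vertices are 1, 8. Add edge {1,8}.

Answer: 3 4
4 7
2 5
1 2
6 8
1 7
1 8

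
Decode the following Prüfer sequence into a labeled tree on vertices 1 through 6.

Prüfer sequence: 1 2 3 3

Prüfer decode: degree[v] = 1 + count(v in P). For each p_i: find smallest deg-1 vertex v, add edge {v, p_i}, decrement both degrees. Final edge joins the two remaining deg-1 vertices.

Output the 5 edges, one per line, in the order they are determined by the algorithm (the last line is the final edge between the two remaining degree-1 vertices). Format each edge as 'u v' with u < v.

Initial degrees: {1:2, 2:2, 3:3, 4:1, 5:1, 6:1}
Step 1: smallest deg-1 vertex = 4, p_1 = 1. Add edge {1,4}. Now deg[4]=0, deg[1]=1.
Step 2: smallest deg-1 vertex = 1, p_2 = 2. Add edge {1,2}. Now deg[1]=0, deg[2]=1.
Step 3: smallest deg-1 vertex = 2, p_3 = 3. Add edge {2,3}. Now deg[2]=0, deg[3]=2.
Step 4: smallest deg-1 vertex = 5, p_4 = 3. Add edge {3,5}. Now deg[5]=0, deg[3]=1.
Final: two remaining deg-1 vertices are 3, 6. Add edge {3,6}.

Answer: 1 4
1 2
2 3
3 5
3 6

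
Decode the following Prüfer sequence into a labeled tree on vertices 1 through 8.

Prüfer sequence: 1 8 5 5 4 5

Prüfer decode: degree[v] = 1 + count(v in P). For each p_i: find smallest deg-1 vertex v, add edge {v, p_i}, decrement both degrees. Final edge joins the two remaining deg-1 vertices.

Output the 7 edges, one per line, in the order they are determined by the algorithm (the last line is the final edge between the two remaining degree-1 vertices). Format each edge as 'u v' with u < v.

Answer: 1 2
1 8
3 5
5 6
4 7
4 5
5 8

Derivation:
Initial degrees: {1:2, 2:1, 3:1, 4:2, 5:4, 6:1, 7:1, 8:2}
Step 1: smallest deg-1 vertex = 2, p_1 = 1. Add edge {1,2}. Now deg[2]=0, deg[1]=1.
Step 2: smallest deg-1 vertex = 1, p_2 = 8. Add edge {1,8}. Now deg[1]=0, deg[8]=1.
Step 3: smallest deg-1 vertex = 3, p_3 = 5. Add edge {3,5}. Now deg[3]=0, deg[5]=3.
Step 4: smallest deg-1 vertex = 6, p_4 = 5. Add edge {5,6}. Now deg[6]=0, deg[5]=2.
Step 5: smallest deg-1 vertex = 7, p_5 = 4. Add edge {4,7}. Now deg[7]=0, deg[4]=1.
Step 6: smallest deg-1 vertex = 4, p_6 = 5. Add edge {4,5}. Now deg[4]=0, deg[5]=1.
Final: two remaining deg-1 vertices are 5, 8. Add edge {5,8}.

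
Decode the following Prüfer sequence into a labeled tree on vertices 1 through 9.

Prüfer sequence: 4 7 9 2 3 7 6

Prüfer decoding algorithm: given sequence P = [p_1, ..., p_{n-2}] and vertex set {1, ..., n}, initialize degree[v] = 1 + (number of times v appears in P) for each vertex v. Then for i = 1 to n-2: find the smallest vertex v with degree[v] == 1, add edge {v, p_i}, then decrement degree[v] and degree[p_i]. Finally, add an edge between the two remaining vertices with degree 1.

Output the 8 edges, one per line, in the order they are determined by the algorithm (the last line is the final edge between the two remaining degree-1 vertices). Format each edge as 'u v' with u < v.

Initial degrees: {1:1, 2:2, 3:2, 4:2, 5:1, 6:2, 7:3, 8:1, 9:2}
Step 1: smallest deg-1 vertex = 1, p_1 = 4. Add edge {1,4}. Now deg[1]=0, deg[4]=1.
Step 2: smallest deg-1 vertex = 4, p_2 = 7. Add edge {4,7}. Now deg[4]=0, deg[7]=2.
Step 3: smallest deg-1 vertex = 5, p_3 = 9. Add edge {5,9}. Now deg[5]=0, deg[9]=1.
Step 4: smallest deg-1 vertex = 8, p_4 = 2. Add edge {2,8}. Now deg[8]=0, deg[2]=1.
Step 5: smallest deg-1 vertex = 2, p_5 = 3. Add edge {2,3}. Now deg[2]=0, deg[3]=1.
Step 6: smallest deg-1 vertex = 3, p_6 = 7. Add edge {3,7}. Now deg[3]=0, deg[7]=1.
Step 7: smallest deg-1 vertex = 7, p_7 = 6. Add edge {6,7}. Now deg[7]=0, deg[6]=1.
Final: two remaining deg-1 vertices are 6, 9. Add edge {6,9}.

Answer: 1 4
4 7
5 9
2 8
2 3
3 7
6 7
6 9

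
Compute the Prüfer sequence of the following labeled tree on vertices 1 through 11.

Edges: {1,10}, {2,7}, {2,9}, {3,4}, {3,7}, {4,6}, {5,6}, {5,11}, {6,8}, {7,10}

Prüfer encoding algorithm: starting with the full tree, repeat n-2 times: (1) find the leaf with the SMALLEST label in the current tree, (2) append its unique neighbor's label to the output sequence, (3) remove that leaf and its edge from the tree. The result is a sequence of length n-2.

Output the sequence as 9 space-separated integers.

Answer: 10 6 2 7 7 3 4 6 5

Derivation:
Step 1: leaves = {1,8,9,11}. Remove smallest leaf 1, emit neighbor 10.
Step 2: leaves = {8,9,10,11}. Remove smallest leaf 8, emit neighbor 6.
Step 3: leaves = {9,10,11}. Remove smallest leaf 9, emit neighbor 2.
Step 4: leaves = {2,10,11}. Remove smallest leaf 2, emit neighbor 7.
Step 5: leaves = {10,11}. Remove smallest leaf 10, emit neighbor 7.
Step 6: leaves = {7,11}. Remove smallest leaf 7, emit neighbor 3.
Step 7: leaves = {3,11}. Remove smallest leaf 3, emit neighbor 4.
Step 8: leaves = {4,11}. Remove smallest leaf 4, emit neighbor 6.
Step 9: leaves = {6,11}. Remove smallest leaf 6, emit neighbor 5.
Done: 2 vertices remain (5, 11). Sequence = [10 6 2 7 7 3 4 6 5]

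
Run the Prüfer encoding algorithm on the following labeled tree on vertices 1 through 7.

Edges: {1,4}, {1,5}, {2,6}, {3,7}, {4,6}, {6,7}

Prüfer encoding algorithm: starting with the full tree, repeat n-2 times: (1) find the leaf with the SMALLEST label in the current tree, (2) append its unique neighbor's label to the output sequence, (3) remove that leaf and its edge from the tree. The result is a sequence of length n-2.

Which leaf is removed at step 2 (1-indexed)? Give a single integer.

Answer: 3

Derivation:
Step 1: current leaves = {2,3,5}. Remove leaf 2 (neighbor: 6).
Step 2: current leaves = {3,5}. Remove leaf 3 (neighbor: 7).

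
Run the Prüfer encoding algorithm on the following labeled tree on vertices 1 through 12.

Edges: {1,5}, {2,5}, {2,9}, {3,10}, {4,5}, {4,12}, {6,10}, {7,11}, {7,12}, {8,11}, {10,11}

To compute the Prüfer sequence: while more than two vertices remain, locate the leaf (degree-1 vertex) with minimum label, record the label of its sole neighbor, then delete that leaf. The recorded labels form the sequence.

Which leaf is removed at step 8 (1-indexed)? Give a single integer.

Answer: 4

Derivation:
Step 1: current leaves = {1,3,6,8,9}. Remove leaf 1 (neighbor: 5).
Step 2: current leaves = {3,6,8,9}. Remove leaf 3 (neighbor: 10).
Step 3: current leaves = {6,8,9}. Remove leaf 6 (neighbor: 10).
Step 4: current leaves = {8,9,10}. Remove leaf 8 (neighbor: 11).
Step 5: current leaves = {9,10}. Remove leaf 9 (neighbor: 2).
Step 6: current leaves = {2,10}. Remove leaf 2 (neighbor: 5).
Step 7: current leaves = {5,10}. Remove leaf 5 (neighbor: 4).
Step 8: current leaves = {4,10}. Remove leaf 4 (neighbor: 12).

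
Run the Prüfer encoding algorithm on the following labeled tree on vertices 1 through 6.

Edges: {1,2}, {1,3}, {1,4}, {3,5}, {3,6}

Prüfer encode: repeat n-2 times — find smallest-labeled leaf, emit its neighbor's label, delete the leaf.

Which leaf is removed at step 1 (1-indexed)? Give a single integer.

Answer: 2

Derivation:
Step 1: current leaves = {2,4,5,6}. Remove leaf 2 (neighbor: 1).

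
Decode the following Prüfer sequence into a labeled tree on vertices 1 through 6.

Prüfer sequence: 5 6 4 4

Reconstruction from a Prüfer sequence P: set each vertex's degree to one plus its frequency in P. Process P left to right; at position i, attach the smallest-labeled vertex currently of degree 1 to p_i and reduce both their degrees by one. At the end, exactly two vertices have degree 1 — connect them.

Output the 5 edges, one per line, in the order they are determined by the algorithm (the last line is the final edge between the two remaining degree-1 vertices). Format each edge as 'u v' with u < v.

Initial degrees: {1:1, 2:1, 3:1, 4:3, 5:2, 6:2}
Step 1: smallest deg-1 vertex = 1, p_1 = 5. Add edge {1,5}. Now deg[1]=0, deg[5]=1.
Step 2: smallest deg-1 vertex = 2, p_2 = 6. Add edge {2,6}. Now deg[2]=0, deg[6]=1.
Step 3: smallest deg-1 vertex = 3, p_3 = 4. Add edge {3,4}. Now deg[3]=0, deg[4]=2.
Step 4: smallest deg-1 vertex = 5, p_4 = 4. Add edge {4,5}. Now deg[5]=0, deg[4]=1.
Final: two remaining deg-1 vertices are 4, 6. Add edge {4,6}.

Answer: 1 5
2 6
3 4
4 5
4 6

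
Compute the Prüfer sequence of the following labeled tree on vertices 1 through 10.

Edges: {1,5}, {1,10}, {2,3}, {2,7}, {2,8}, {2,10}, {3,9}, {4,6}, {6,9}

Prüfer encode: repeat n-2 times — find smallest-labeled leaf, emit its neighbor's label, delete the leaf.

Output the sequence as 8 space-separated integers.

Answer: 6 1 10 9 2 2 3 2

Derivation:
Step 1: leaves = {4,5,7,8}. Remove smallest leaf 4, emit neighbor 6.
Step 2: leaves = {5,6,7,8}. Remove smallest leaf 5, emit neighbor 1.
Step 3: leaves = {1,6,7,8}. Remove smallest leaf 1, emit neighbor 10.
Step 4: leaves = {6,7,8,10}. Remove smallest leaf 6, emit neighbor 9.
Step 5: leaves = {7,8,9,10}. Remove smallest leaf 7, emit neighbor 2.
Step 6: leaves = {8,9,10}. Remove smallest leaf 8, emit neighbor 2.
Step 7: leaves = {9,10}. Remove smallest leaf 9, emit neighbor 3.
Step 8: leaves = {3,10}. Remove smallest leaf 3, emit neighbor 2.
Done: 2 vertices remain (2, 10). Sequence = [6 1 10 9 2 2 3 2]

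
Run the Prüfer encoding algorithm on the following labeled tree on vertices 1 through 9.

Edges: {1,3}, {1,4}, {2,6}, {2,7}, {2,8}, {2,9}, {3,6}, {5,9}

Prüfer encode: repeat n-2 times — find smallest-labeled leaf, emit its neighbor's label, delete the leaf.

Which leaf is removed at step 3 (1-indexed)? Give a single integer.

Step 1: current leaves = {4,5,7,8}. Remove leaf 4 (neighbor: 1).
Step 2: current leaves = {1,5,7,8}. Remove leaf 1 (neighbor: 3).
Step 3: current leaves = {3,5,7,8}. Remove leaf 3 (neighbor: 6).

Answer: 3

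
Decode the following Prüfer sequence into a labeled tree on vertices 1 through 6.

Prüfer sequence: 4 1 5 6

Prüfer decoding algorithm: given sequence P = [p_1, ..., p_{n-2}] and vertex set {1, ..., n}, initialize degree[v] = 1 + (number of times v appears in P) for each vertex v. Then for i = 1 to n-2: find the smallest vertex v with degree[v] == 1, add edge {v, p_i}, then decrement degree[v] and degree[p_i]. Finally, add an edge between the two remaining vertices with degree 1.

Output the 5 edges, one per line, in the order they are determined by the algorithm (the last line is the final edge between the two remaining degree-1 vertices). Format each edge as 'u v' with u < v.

Answer: 2 4
1 3
1 5
4 6
5 6

Derivation:
Initial degrees: {1:2, 2:1, 3:1, 4:2, 5:2, 6:2}
Step 1: smallest deg-1 vertex = 2, p_1 = 4. Add edge {2,4}. Now deg[2]=0, deg[4]=1.
Step 2: smallest deg-1 vertex = 3, p_2 = 1. Add edge {1,3}. Now deg[3]=0, deg[1]=1.
Step 3: smallest deg-1 vertex = 1, p_3 = 5. Add edge {1,5}. Now deg[1]=0, deg[5]=1.
Step 4: smallest deg-1 vertex = 4, p_4 = 6. Add edge {4,6}. Now deg[4]=0, deg[6]=1.
Final: two remaining deg-1 vertices are 5, 6. Add edge {5,6}.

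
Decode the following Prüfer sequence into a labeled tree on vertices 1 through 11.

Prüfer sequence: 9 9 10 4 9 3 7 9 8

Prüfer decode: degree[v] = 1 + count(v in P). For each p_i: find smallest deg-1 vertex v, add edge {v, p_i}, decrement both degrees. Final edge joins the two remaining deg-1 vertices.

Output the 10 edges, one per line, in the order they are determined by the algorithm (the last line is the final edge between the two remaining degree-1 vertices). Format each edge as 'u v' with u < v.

Initial degrees: {1:1, 2:1, 3:2, 4:2, 5:1, 6:1, 7:2, 8:2, 9:5, 10:2, 11:1}
Step 1: smallest deg-1 vertex = 1, p_1 = 9. Add edge {1,9}. Now deg[1]=0, deg[9]=4.
Step 2: smallest deg-1 vertex = 2, p_2 = 9. Add edge {2,9}. Now deg[2]=0, deg[9]=3.
Step 3: smallest deg-1 vertex = 5, p_3 = 10. Add edge {5,10}. Now deg[5]=0, deg[10]=1.
Step 4: smallest deg-1 vertex = 6, p_4 = 4. Add edge {4,6}. Now deg[6]=0, deg[4]=1.
Step 5: smallest deg-1 vertex = 4, p_5 = 9. Add edge {4,9}. Now deg[4]=0, deg[9]=2.
Step 6: smallest deg-1 vertex = 10, p_6 = 3. Add edge {3,10}. Now deg[10]=0, deg[3]=1.
Step 7: smallest deg-1 vertex = 3, p_7 = 7. Add edge {3,7}. Now deg[3]=0, deg[7]=1.
Step 8: smallest deg-1 vertex = 7, p_8 = 9. Add edge {7,9}. Now deg[7]=0, deg[9]=1.
Step 9: smallest deg-1 vertex = 9, p_9 = 8. Add edge {8,9}. Now deg[9]=0, deg[8]=1.
Final: two remaining deg-1 vertices are 8, 11. Add edge {8,11}.

Answer: 1 9
2 9
5 10
4 6
4 9
3 10
3 7
7 9
8 9
8 11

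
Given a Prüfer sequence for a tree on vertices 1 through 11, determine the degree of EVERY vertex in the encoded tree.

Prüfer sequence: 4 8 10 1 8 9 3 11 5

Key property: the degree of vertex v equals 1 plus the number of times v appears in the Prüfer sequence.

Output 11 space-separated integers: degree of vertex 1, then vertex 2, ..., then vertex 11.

Answer: 2 1 2 2 2 1 1 3 2 2 2

Derivation:
p_1 = 4: count[4] becomes 1
p_2 = 8: count[8] becomes 1
p_3 = 10: count[10] becomes 1
p_4 = 1: count[1] becomes 1
p_5 = 8: count[8] becomes 2
p_6 = 9: count[9] becomes 1
p_7 = 3: count[3] becomes 1
p_8 = 11: count[11] becomes 1
p_9 = 5: count[5] becomes 1
Degrees (1 + count): deg[1]=1+1=2, deg[2]=1+0=1, deg[3]=1+1=2, deg[4]=1+1=2, deg[5]=1+1=2, deg[6]=1+0=1, deg[7]=1+0=1, deg[8]=1+2=3, deg[9]=1+1=2, deg[10]=1+1=2, deg[11]=1+1=2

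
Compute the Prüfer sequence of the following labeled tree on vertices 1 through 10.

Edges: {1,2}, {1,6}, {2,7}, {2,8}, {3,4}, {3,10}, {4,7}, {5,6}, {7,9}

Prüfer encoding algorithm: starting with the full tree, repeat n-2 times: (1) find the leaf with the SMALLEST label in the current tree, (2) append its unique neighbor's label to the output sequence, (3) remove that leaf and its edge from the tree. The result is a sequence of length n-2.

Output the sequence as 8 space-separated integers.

Step 1: leaves = {5,8,9,10}. Remove smallest leaf 5, emit neighbor 6.
Step 2: leaves = {6,8,9,10}. Remove smallest leaf 6, emit neighbor 1.
Step 3: leaves = {1,8,9,10}. Remove smallest leaf 1, emit neighbor 2.
Step 4: leaves = {8,9,10}. Remove smallest leaf 8, emit neighbor 2.
Step 5: leaves = {2,9,10}. Remove smallest leaf 2, emit neighbor 7.
Step 6: leaves = {9,10}. Remove smallest leaf 9, emit neighbor 7.
Step 7: leaves = {7,10}. Remove smallest leaf 7, emit neighbor 4.
Step 8: leaves = {4,10}. Remove smallest leaf 4, emit neighbor 3.
Done: 2 vertices remain (3, 10). Sequence = [6 1 2 2 7 7 4 3]

Answer: 6 1 2 2 7 7 4 3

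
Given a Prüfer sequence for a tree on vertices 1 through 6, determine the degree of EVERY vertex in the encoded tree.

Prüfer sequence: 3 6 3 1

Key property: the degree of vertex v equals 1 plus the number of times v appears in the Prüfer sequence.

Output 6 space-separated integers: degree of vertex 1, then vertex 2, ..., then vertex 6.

p_1 = 3: count[3] becomes 1
p_2 = 6: count[6] becomes 1
p_3 = 3: count[3] becomes 2
p_4 = 1: count[1] becomes 1
Degrees (1 + count): deg[1]=1+1=2, deg[2]=1+0=1, deg[3]=1+2=3, deg[4]=1+0=1, deg[5]=1+0=1, deg[6]=1+1=2

Answer: 2 1 3 1 1 2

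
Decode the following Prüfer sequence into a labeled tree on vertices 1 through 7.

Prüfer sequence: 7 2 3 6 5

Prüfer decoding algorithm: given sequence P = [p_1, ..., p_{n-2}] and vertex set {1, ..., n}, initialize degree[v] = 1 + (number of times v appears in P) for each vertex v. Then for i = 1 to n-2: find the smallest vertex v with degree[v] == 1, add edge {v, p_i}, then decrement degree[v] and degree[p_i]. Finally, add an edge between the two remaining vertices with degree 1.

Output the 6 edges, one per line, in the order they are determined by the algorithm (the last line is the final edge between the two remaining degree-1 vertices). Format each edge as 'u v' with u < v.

Answer: 1 7
2 4
2 3
3 6
5 6
5 7

Derivation:
Initial degrees: {1:1, 2:2, 3:2, 4:1, 5:2, 6:2, 7:2}
Step 1: smallest deg-1 vertex = 1, p_1 = 7. Add edge {1,7}. Now deg[1]=0, deg[7]=1.
Step 2: smallest deg-1 vertex = 4, p_2 = 2. Add edge {2,4}. Now deg[4]=0, deg[2]=1.
Step 3: smallest deg-1 vertex = 2, p_3 = 3. Add edge {2,3}. Now deg[2]=0, deg[3]=1.
Step 4: smallest deg-1 vertex = 3, p_4 = 6. Add edge {3,6}. Now deg[3]=0, deg[6]=1.
Step 5: smallest deg-1 vertex = 6, p_5 = 5. Add edge {5,6}. Now deg[6]=0, deg[5]=1.
Final: two remaining deg-1 vertices are 5, 7. Add edge {5,7}.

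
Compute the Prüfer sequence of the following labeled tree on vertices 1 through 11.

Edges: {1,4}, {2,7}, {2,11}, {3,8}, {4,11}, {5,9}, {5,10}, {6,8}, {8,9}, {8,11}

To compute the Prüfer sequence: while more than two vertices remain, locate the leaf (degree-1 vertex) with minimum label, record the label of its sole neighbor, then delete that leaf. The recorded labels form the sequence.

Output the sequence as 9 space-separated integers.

Step 1: leaves = {1,3,6,7,10}. Remove smallest leaf 1, emit neighbor 4.
Step 2: leaves = {3,4,6,7,10}. Remove smallest leaf 3, emit neighbor 8.
Step 3: leaves = {4,6,7,10}. Remove smallest leaf 4, emit neighbor 11.
Step 4: leaves = {6,7,10}. Remove smallest leaf 6, emit neighbor 8.
Step 5: leaves = {7,10}. Remove smallest leaf 7, emit neighbor 2.
Step 6: leaves = {2,10}. Remove smallest leaf 2, emit neighbor 11.
Step 7: leaves = {10,11}. Remove smallest leaf 10, emit neighbor 5.
Step 8: leaves = {5,11}. Remove smallest leaf 5, emit neighbor 9.
Step 9: leaves = {9,11}. Remove smallest leaf 9, emit neighbor 8.
Done: 2 vertices remain (8, 11). Sequence = [4 8 11 8 2 11 5 9 8]

Answer: 4 8 11 8 2 11 5 9 8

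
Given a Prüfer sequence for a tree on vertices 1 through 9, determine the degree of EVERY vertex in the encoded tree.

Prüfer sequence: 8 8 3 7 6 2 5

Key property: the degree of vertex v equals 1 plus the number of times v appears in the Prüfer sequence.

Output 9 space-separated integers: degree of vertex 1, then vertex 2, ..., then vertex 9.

Answer: 1 2 2 1 2 2 2 3 1

Derivation:
p_1 = 8: count[8] becomes 1
p_2 = 8: count[8] becomes 2
p_3 = 3: count[3] becomes 1
p_4 = 7: count[7] becomes 1
p_5 = 6: count[6] becomes 1
p_6 = 2: count[2] becomes 1
p_7 = 5: count[5] becomes 1
Degrees (1 + count): deg[1]=1+0=1, deg[2]=1+1=2, deg[3]=1+1=2, deg[4]=1+0=1, deg[5]=1+1=2, deg[6]=1+1=2, deg[7]=1+1=2, deg[8]=1+2=3, deg[9]=1+0=1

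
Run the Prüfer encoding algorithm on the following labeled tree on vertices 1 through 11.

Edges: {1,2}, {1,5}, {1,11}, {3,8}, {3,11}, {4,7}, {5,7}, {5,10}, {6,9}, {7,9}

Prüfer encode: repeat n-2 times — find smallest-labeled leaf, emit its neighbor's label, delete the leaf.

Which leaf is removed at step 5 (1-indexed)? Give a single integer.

Answer: 3

Derivation:
Step 1: current leaves = {2,4,6,8,10}. Remove leaf 2 (neighbor: 1).
Step 2: current leaves = {4,6,8,10}. Remove leaf 4 (neighbor: 7).
Step 3: current leaves = {6,8,10}. Remove leaf 6 (neighbor: 9).
Step 4: current leaves = {8,9,10}. Remove leaf 8 (neighbor: 3).
Step 5: current leaves = {3,9,10}. Remove leaf 3 (neighbor: 11).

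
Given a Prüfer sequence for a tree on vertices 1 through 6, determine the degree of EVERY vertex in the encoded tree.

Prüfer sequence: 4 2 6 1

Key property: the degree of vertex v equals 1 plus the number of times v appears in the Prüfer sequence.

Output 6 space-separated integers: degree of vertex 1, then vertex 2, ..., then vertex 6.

p_1 = 4: count[4] becomes 1
p_2 = 2: count[2] becomes 1
p_3 = 6: count[6] becomes 1
p_4 = 1: count[1] becomes 1
Degrees (1 + count): deg[1]=1+1=2, deg[2]=1+1=2, deg[3]=1+0=1, deg[4]=1+1=2, deg[5]=1+0=1, deg[6]=1+1=2

Answer: 2 2 1 2 1 2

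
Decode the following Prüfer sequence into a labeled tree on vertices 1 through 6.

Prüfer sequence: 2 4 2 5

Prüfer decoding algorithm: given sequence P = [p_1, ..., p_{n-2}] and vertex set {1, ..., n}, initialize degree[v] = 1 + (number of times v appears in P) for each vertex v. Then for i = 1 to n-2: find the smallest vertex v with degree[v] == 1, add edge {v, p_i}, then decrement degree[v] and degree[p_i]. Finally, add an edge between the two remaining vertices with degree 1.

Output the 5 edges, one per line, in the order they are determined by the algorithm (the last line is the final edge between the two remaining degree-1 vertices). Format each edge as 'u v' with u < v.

Answer: 1 2
3 4
2 4
2 5
5 6

Derivation:
Initial degrees: {1:1, 2:3, 3:1, 4:2, 5:2, 6:1}
Step 1: smallest deg-1 vertex = 1, p_1 = 2. Add edge {1,2}. Now deg[1]=0, deg[2]=2.
Step 2: smallest deg-1 vertex = 3, p_2 = 4. Add edge {3,4}. Now deg[3]=0, deg[4]=1.
Step 3: smallest deg-1 vertex = 4, p_3 = 2. Add edge {2,4}. Now deg[4]=0, deg[2]=1.
Step 4: smallest deg-1 vertex = 2, p_4 = 5. Add edge {2,5}. Now deg[2]=0, deg[5]=1.
Final: two remaining deg-1 vertices are 5, 6. Add edge {5,6}.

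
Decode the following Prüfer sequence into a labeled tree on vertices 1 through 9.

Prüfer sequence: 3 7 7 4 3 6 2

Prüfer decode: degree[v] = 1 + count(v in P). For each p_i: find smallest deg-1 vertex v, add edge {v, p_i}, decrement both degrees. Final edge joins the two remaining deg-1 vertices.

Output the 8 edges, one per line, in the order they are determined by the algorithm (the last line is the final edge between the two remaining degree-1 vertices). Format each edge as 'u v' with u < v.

Answer: 1 3
5 7
7 8
4 7
3 4
3 6
2 6
2 9

Derivation:
Initial degrees: {1:1, 2:2, 3:3, 4:2, 5:1, 6:2, 7:3, 8:1, 9:1}
Step 1: smallest deg-1 vertex = 1, p_1 = 3. Add edge {1,3}. Now deg[1]=0, deg[3]=2.
Step 2: smallest deg-1 vertex = 5, p_2 = 7. Add edge {5,7}. Now deg[5]=0, deg[7]=2.
Step 3: smallest deg-1 vertex = 8, p_3 = 7. Add edge {7,8}. Now deg[8]=0, deg[7]=1.
Step 4: smallest deg-1 vertex = 7, p_4 = 4. Add edge {4,7}. Now deg[7]=0, deg[4]=1.
Step 5: smallest deg-1 vertex = 4, p_5 = 3. Add edge {3,4}. Now deg[4]=0, deg[3]=1.
Step 6: smallest deg-1 vertex = 3, p_6 = 6. Add edge {3,6}. Now deg[3]=0, deg[6]=1.
Step 7: smallest deg-1 vertex = 6, p_7 = 2. Add edge {2,6}. Now deg[6]=0, deg[2]=1.
Final: two remaining deg-1 vertices are 2, 9. Add edge {2,9}.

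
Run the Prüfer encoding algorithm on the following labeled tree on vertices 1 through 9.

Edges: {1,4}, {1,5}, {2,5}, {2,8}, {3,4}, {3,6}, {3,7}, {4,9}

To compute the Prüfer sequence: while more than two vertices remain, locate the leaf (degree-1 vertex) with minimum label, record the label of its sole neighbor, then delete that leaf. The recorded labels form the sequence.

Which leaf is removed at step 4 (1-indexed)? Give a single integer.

Step 1: current leaves = {6,7,8,9}. Remove leaf 6 (neighbor: 3).
Step 2: current leaves = {7,8,9}. Remove leaf 7 (neighbor: 3).
Step 3: current leaves = {3,8,9}. Remove leaf 3 (neighbor: 4).
Step 4: current leaves = {8,9}. Remove leaf 8 (neighbor: 2).

Answer: 8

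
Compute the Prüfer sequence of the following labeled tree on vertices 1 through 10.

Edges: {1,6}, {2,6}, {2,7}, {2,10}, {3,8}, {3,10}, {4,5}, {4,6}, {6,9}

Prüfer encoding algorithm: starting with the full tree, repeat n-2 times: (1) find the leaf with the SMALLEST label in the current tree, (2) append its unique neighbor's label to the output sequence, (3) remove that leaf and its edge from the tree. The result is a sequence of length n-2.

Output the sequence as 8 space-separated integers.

Step 1: leaves = {1,5,7,8,9}. Remove smallest leaf 1, emit neighbor 6.
Step 2: leaves = {5,7,8,9}. Remove smallest leaf 5, emit neighbor 4.
Step 3: leaves = {4,7,8,9}. Remove smallest leaf 4, emit neighbor 6.
Step 4: leaves = {7,8,9}. Remove smallest leaf 7, emit neighbor 2.
Step 5: leaves = {8,9}. Remove smallest leaf 8, emit neighbor 3.
Step 6: leaves = {3,9}. Remove smallest leaf 3, emit neighbor 10.
Step 7: leaves = {9,10}. Remove smallest leaf 9, emit neighbor 6.
Step 8: leaves = {6,10}. Remove smallest leaf 6, emit neighbor 2.
Done: 2 vertices remain (2, 10). Sequence = [6 4 6 2 3 10 6 2]

Answer: 6 4 6 2 3 10 6 2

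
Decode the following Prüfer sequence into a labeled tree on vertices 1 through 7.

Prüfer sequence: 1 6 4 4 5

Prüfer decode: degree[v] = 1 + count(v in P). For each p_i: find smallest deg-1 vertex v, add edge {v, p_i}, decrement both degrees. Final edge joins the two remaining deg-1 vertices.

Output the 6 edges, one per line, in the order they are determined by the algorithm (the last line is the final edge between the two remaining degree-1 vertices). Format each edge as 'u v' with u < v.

Answer: 1 2
1 6
3 4
4 6
4 5
5 7

Derivation:
Initial degrees: {1:2, 2:1, 3:1, 4:3, 5:2, 6:2, 7:1}
Step 1: smallest deg-1 vertex = 2, p_1 = 1. Add edge {1,2}. Now deg[2]=0, deg[1]=1.
Step 2: smallest deg-1 vertex = 1, p_2 = 6. Add edge {1,6}. Now deg[1]=0, deg[6]=1.
Step 3: smallest deg-1 vertex = 3, p_3 = 4. Add edge {3,4}. Now deg[3]=0, deg[4]=2.
Step 4: smallest deg-1 vertex = 6, p_4 = 4. Add edge {4,6}. Now deg[6]=0, deg[4]=1.
Step 5: smallest deg-1 vertex = 4, p_5 = 5. Add edge {4,5}. Now deg[4]=0, deg[5]=1.
Final: two remaining deg-1 vertices are 5, 7. Add edge {5,7}.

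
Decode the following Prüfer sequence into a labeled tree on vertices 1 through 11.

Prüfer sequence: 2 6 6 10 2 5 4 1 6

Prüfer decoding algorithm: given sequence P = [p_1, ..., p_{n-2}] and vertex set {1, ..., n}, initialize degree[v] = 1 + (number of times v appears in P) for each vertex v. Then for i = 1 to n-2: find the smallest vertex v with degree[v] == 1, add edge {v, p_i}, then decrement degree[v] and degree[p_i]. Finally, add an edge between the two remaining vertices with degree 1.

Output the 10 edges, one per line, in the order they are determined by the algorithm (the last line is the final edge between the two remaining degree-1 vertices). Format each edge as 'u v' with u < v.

Initial degrees: {1:2, 2:3, 3:1, 4:2, 5:2, 6:4, 7:1, 8:1, 9:1, 10:2, 11:1}
Step 1: smallest deg-1 vertex = 3, p_1 = 2. Add edge {2,3}. Now deg[3]=0, deg[2]=2.
Step 2: smallest deg-1 vertex = 7, p_2 = 6. Add edge {6,7}. Now deg[7]=0, deg[6]=3.
Step 3: smallest deg-1 vertex = 8, p_3 = 6. Add edge {6,8}. Now deg[8]=0, deg[6]=2.
Step 4: smallest deg-1 vertex = 9, p_4 = 10. Add edge {9,10}. Now deg[9]=0, deg[10]=1.
Step 5: smallest deg-1 vertex = 10, p_5 = 2. Add edge {2,10}. Now deg[10]=0, deg[2]=1.
Step 6: smallest deg-1 vertex = 2, p_6 = 5. Add edge {2,5}. Now deg[2]=0, deg[5]=1.
Step 7: smallest deg-1 vertex = 5, p_7 = 4. Add edge {4,5}. Now deg[5]=0, deg[4]=1.
Step 8: smallest deg-1 vertex = 4, p_8 = 1. Add edge {1,4}. Now deg[4]=0, deg[1]=1.
Step 9: smallest deg-1 vertex = 1, p_9 = 6. Add edge {1,6}. Now deg[1]=0, deg[6]=1.
Final: two remaining deg-1 vertices are 6, 11. Add edge {6,11}.

Answer: 2 3
6 7
6 8
9 10
2 10
2 5
4 5
1 4
1 6
6 11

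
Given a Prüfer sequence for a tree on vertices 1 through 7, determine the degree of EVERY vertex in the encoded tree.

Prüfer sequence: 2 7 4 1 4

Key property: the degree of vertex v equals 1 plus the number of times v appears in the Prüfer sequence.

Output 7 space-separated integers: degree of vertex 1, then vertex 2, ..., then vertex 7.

p_1 = 2: count[2] becomes 1
p_2 = 7: count[7] becomes 1
p_3 = 4: count[4] becomes 1
p_4 = 1: count[1] becomes 1
p_5 = 4: count[4] becomes 2
Degrees (1 + count): deg[1]=1+1=2, deg[2]=1+1=2, deg[3]=1+0=1, deg[4]=1+2=3, deg[5]=1+0=1, deg[6]=1+0=1, deg[7]=1+1=2

Answer: 2 2 1 3 1 1 2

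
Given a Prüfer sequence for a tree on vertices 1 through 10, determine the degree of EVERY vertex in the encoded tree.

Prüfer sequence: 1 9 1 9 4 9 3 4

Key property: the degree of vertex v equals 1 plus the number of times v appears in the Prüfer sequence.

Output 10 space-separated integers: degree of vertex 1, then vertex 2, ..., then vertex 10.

Answer: 3 1 2 3 1 1 1 1 4 1

Derivation:
p_1 = 1: count[1] becomes 1
p_2 = 9: count[9] becomes 1
p_3 = 1: count[1] becomes 2
p_4 = 9: count[9] becomes 2
p_5 = 4: count[4] becomes 1
p_6 = 9: count[9] becomes 3
p_7 = 3: count[3] becomes 1
p_8 = 4: count[4] becomes 2
Degrees (1 + count): deg[1]=1+2=3, deg[2]=1+0=1, deg[3]=1+1=2, deg[4]=1+2=3, deg[5]=1+0=1, deg[6]=1+0=1, deg[7]=1+0=1, deg[8]=1+0=1, deg[9]=1+3=4, deg[10]=1+0=1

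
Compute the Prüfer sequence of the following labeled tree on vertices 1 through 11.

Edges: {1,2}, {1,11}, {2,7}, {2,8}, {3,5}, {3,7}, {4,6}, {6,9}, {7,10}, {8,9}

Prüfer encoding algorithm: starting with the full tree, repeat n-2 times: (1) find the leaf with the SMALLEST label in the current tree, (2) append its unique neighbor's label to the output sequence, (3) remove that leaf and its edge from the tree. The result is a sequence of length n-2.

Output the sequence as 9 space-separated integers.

Step 1: leaves = {4,5,10,11}. Remove smallest leaf 4, emit neighbor 6.
Step 2: leaves = {5,6,10,11}. Remove smallest leaf 5, emit neighbor 3.
Step 3: leaves = {3,6,10,11}. Remove smallest leaf 3, emit neighbor 7.
Step 4: leaves = {6,10,11}. Remove smallest leaf 6, emit neighbor 9.
Step 5: leaves = {9,10,11}. Remove smallest leaf 9, emit neighbor 8.
Step 6: leaves = {8,10,11}. Remove smallest leaf 8, emit neighbor 2.
Step 7: leaves = {10,11}. Remove smallest leaf 10, emit neighbor 7.
Step 8: leaves = {7,11}. Remove smallest leaf 7, emit neighbor 2.
Step 9: leaves = {2,11}. Remove smallest leaf 2, emit neighbor 1.
Done: 2 vertices remain (1, 11). Sequence = [6 3 7 9 8 2 7 2 1]

Answer: 6 3 7 9 8 2 7 2 1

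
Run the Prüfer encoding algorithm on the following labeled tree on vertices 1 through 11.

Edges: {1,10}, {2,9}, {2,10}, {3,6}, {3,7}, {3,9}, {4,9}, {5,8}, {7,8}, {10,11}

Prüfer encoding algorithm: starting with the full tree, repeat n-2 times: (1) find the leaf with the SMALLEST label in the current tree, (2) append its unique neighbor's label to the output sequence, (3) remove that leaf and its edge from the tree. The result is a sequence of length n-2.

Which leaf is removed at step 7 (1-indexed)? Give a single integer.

Answer: 3

Derivation:
Step 1: current leaves = {1,4,5,6,11}. Remove leaf 1 (neighbor: 10).
Step 2: current leaves = {4,5,6,11}. Remove leaf 4 (neighbor: 9).
Step 3: current leaves = {5,6,11}. Remove leaf 5 (neighbor: 8).
Step 4: current leaves = {6,8,11}. Remove leaf 6 (neighbor: 3).
Step 5: current leaves = {8,11}. Remove leaf 8 (neighbor: 7).
Step 6: current leaves = {7,11}. Remove leaf 7 (neighbor: 3).
Step 7: current leaves = {3,11}. Remove leaf 3 (neighbor: 9).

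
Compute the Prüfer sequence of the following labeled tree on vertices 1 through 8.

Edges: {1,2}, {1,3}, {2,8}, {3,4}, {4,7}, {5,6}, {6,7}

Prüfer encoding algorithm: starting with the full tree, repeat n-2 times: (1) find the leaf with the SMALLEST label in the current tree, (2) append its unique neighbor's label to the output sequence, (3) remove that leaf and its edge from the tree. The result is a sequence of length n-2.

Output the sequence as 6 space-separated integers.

Answer: 6 7 4 3 1 2

Derivation:
Step 1: leaves = {5,8}. Remove smallest leaf 5, emit neighbor 6.
Step 2: leaves = {6,8}. Remove smallest leaf 6, emit neighbor 7.
Step 3: leaves = {7,8}. Remove smallest leaf 7, emit neighbor 4.
Step 4: leaves = {4,8}. Remove smallest leaf 4, emit neighbor 3.
Step 5: leaves = {3,8}. Remove smallest leaf 3, emit neighbor 1.
Step 6: leaves = {1,8}. Remove smallest leaf 1, emit neighbor 2.
Done: 2 vertices remain (2, 8). Sequence = [6 7 4 3 1 2]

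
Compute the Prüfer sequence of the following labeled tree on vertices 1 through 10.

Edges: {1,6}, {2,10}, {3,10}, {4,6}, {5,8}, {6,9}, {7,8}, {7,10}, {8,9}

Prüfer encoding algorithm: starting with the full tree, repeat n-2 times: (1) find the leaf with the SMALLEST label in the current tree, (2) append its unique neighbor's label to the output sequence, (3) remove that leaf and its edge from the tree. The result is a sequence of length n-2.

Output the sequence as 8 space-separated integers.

Step 1: leaves = {1,2,3,4,5}. Remove smallest leaf 1, emit neighbor 6.
Step 2: leaves = {2,3,4,5}. Remove smallest leaf 2, emit neighbor 10.
Step 3: leaves = {3,4,5}. Remove smallest leaf 3, emit neighbor 10.
Step 4: leaves = {4,5,10}. Remove smallest leaf 4, emit neighbor 6.
Step 5: leaves = {5,6,10}. Remove smallest leaf 5, emit neighbor 8.
Step 6: leaves = {6,10}. Remove smallest leaf 6, emit neighbor 9.
Step 7: leaves = {9,10}. Remove smallest leaf 9, emit neighbor 8.
Step 8: leaves = {8,10}. Remove smallest leaf 8, emit neighbor 7.
Done: 2 vertices remain (7, 10). Sequence = [6 10 10 6 8 9 8 7]

Answer: 6 10 10 6 8 9 8 7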